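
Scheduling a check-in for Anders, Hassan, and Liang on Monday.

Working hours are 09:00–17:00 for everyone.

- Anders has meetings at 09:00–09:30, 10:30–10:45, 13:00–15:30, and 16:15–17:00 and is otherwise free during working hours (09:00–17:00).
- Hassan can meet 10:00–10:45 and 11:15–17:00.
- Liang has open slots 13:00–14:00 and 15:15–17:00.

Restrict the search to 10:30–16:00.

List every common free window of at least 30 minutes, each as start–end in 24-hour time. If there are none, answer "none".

Anders free within 09:00–17:00: 09:30–10:30, 10:45–13:00, 15:30–16:15.
Anders ∩ Hassan: 10:00–10:30, 11:15–13:00, 15:30–16:15.
Anders ∩ Hassan ∩ Liang: 15:30–16:15.
Restricted to 10:30–16:00: 15:30–16:00.
Windows ≥ 30 min: 15:30–16:00.

15:30–16:00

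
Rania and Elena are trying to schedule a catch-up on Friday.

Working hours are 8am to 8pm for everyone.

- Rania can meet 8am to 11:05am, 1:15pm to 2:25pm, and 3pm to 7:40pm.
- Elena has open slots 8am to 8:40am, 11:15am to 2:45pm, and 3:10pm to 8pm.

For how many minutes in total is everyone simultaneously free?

380 minutes

Rania ∩ Elena: 08:00–08:40, 13:15–14:25, 15:10–19:40.
Total common minutes: 40 + 70 + 270 = 380.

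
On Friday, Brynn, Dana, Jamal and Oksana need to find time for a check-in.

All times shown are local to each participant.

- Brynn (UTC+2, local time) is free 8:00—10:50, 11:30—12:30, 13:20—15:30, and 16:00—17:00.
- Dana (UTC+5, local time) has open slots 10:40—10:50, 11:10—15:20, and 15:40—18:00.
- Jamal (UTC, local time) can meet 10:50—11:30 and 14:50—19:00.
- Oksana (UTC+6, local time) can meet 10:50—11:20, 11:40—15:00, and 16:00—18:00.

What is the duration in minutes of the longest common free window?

10 minutes

Brynn → UTC: 06:00–08:50, 09:30–10:30, 11:20–13:30, 14:00–15:00.
Dana → UTC: 05:40–05:50, 06:10–10:20, 10:40–13:00.
Jamal → UTC: 10:50–11:30, 14:50–19:00.
Oksana → UTC: 04:50–05:20, 05:40–09:00, 10:00–12:00.
Brynn ∩ Dana: 06:10–08:50, 09:30–10:20, 11:20–13:00.
Brynn ∩ Dana ∩ Jamal: 11:20–11:30.
Brynn ∩ Dana ∩ Jamal ∩ Oksana: 11:20–11:30.
Single common window of 10 minutes.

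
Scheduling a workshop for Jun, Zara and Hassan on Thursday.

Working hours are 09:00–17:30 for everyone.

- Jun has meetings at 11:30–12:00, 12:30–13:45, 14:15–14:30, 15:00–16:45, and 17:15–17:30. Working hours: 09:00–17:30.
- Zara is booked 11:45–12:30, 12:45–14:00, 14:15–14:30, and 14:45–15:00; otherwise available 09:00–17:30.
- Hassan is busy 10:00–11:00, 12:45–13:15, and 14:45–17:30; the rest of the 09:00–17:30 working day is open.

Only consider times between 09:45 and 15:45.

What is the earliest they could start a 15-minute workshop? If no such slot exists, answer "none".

Jun free within 09:00–17:30: 09:00–11:30, 12:00–12:30, 13:45–14:15, 14:30–15:00, 16:45–17:15.
Zara free within 09:00–17:30: 09:00–11:45, 12:30–12:45, 14:00–14:15, 14:30–14:45, 15:00–17:30.
Hassan free within 09:00–17:30: 09:00–10:00, 11:00–12:45, 13:15–14:45.
Jun ∩ Zara: 09:00–11:30, 14:00–14:15, 14:30–14:45, 16:45–17:15.
Jun ∩ Zara ∩ Hassan: 09:00–10:00, 11:00–11:30, 14:00–14:15, 14:30–14:45.
Restricted to 09:45–15:45: 09:45–10:00, 11:00–11:30, 14:00–14:15, 14:30–14:45.
Windows ≥ 15 min: 09:45–10:00, 11:00–11:30, 14:00–14:15, 14:30–14:45.
Earliest such window starts at 09:45.

09:45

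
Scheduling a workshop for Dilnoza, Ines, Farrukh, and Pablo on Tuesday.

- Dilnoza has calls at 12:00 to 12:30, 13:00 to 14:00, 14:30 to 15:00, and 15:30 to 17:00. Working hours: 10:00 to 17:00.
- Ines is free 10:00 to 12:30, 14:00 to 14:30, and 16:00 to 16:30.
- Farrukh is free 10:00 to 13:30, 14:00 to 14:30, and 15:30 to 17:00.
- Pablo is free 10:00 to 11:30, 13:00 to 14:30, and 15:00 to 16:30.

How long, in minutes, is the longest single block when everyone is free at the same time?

Dilnoza free within 10:00–17:00: 10:00–12:00, 12:30–13:00, 14:00–14:30, 15:00–15:30.
Dilnoza ∩ Ines: 10:00–12:00, 14:00–14:30.
Dilnoza ∩ Ines ∩ Farrukh: 10:00–12:00, 14:00–14:30.
Dilnoza ∩ Ines ∩ Farrukh ∩ Pablo: 10:00–11:30, 14:00–14:30.
Common window lengths: 90, 30 min; longest is 90.

90 minutes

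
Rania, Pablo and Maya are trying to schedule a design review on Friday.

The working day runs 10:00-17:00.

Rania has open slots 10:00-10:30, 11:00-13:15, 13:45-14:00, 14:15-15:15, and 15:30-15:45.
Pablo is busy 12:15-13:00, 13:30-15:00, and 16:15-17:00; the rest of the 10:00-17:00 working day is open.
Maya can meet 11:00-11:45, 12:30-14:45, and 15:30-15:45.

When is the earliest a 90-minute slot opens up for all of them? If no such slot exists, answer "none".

none

Pablo free within 10:00–17:00: 10:00–12:15, 13:00–13:30, 15:00–16:15.
Rania ∩ Pablo: 10:00–10:30, 11:00–12:15, 13:00–13:15, 15:00–15:15, 15:30–15:45.
Rania ∩ Pablo ∩ Maya: 11:00–11:45, 13:00–13:15, 15:30–15:45.
Windows ≥ 90 min: (none).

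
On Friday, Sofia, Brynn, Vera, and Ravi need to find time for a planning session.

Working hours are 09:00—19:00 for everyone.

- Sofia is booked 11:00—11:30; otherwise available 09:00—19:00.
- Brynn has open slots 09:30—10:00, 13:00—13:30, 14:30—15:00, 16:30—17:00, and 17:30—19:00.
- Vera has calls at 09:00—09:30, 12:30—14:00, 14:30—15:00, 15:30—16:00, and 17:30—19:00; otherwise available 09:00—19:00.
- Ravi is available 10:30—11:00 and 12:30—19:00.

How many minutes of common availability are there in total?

Sofia free within 09:00–19:00: 09:00–11:00, 11:30–19:00.
Vera free within 09:00–19:00: 09:30–12:30, 14:00–14:30, 15:00–15:30, 16:00–17:30.
Sofia ∩ Brynn: 09:30–10:00, 13:00–13:30, 14:30–15:00, 16:30–17:00, 17:30–19:00.
Sofia ∩ Brynn ∩ Vera: 09:30–10:00, 16:30–17:00.
Sofia ∩ Brynn ∩ Vera ∩ Ravi: 16:30–17:00.
Total common minutes: 30.

30 minutes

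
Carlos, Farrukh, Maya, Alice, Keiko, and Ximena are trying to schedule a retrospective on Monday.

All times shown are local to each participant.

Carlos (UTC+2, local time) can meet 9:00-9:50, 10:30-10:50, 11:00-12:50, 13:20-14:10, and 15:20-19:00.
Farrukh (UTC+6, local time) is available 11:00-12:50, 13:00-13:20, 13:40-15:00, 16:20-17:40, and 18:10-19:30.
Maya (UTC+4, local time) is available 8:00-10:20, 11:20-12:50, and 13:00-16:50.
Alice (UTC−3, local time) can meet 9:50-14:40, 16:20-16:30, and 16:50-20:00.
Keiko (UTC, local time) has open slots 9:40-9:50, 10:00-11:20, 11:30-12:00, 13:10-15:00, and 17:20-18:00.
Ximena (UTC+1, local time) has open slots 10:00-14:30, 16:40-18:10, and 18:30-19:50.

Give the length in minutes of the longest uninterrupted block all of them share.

0 minutes

Carlos → UTC: 07:00–07:50, 08:30–08:50, 09:00–10:50, 11:20–12:10, 13:20–17:00.
Farrukh → UTC: 05:00–06:50, 07:00–07:20, 07:40–09:00, 10:20–11:40, 12:10–13:30.
Maya → UTC: 04:00–06:20, 07:20–08:50, 09:00–12:50.
Alice → UTC: 12:50–17:40, 19:20–19:30, 19:50–23:00.
Keiko → UTC: 09:40–09:50, 10:00–11:20, 11:30–12:00, 13:10–15:00, 17:20–18:00.
Ximena → UTC: 09:00–13:30, 15:40–17:10, 17:30–18:50.
Carlos ∩ Farrukh: 07:00–07:20, 07:40–07:50, 08:30–08:50, 10:20–10:50, 11:20–11:40, 13:20–13:30.
Carlos ∩ Farrukh ∩ Maya: 07:40–07:50, 08:30–08:50, 10:20–10:50, 11:20–11:40.
Carlos ∩ Farrukh ∩ Maya ∩ Alice: (none).
Carlos ∩ Farrukh ∩ Maya ∩ Alice ∩ Keiko: (none).
Carlos ∩ Farrukh ∩ Maya ∩ Alice ∩ Keiko ∩ Ximena: (none).
No common window.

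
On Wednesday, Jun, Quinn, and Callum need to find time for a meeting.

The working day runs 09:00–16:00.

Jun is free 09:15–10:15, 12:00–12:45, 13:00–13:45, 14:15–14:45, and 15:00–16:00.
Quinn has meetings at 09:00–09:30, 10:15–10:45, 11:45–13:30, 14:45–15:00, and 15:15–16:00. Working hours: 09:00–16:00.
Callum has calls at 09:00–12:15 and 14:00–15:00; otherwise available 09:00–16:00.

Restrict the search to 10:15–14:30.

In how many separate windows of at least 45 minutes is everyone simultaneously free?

0

Quinn free within 09:00–16:00: 09:30–10:15, 10:45–11:45, 13:30–14:45, 15:00–15:15.
Callum free within 09:00–16:00: 12:15–14:00, 15:00–16:00.
Jun ∩ Quinn: 09:30–10:15, 13:30–13:45, 14:15–14:45, 15:00–15:15.
Jun ∩ Quinn ∩ Callum: 13:30–13:45, 15:00–15:15.
Restricted to 10:15–14:30: 13:30–13:45.
Windows ≥ 45 min: (none).
That's 0 windows.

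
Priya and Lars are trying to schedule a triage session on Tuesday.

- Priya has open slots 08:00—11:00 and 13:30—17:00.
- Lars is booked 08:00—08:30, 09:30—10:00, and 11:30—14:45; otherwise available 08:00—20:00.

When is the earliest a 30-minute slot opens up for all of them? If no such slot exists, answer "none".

08:30

Lars free within 08:00–20:00: 08:30–09:30, 10:00–11:30, 14:45–20:00.
Priya ∩ Lars: 08:30–09:30, 10:00–11:00, 14:45–17:00.
Windows ≥ 30 min: 08:30–09:30, 10:00–11:00, 14:45–17:00.
Earliest such window starts at 08:30.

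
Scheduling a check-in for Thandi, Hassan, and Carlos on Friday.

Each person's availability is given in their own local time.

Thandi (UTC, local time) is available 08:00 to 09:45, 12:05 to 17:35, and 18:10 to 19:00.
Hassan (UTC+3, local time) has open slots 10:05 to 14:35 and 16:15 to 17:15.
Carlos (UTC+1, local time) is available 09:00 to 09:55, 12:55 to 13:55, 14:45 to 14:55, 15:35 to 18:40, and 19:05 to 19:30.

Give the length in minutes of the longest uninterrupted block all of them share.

55 minutes

Thandi → UTC: 08:00–09:45, 12:05–17:35, 18:10–19:00.
Hassan → UTC: 07:05–11:35, 13:15–14:15.
Carlos → UTC: 08:00–08:55, 11:55–12:55, 13:45–13:55, 14:35–17:40, 18:05–18:30.
Thandi ∩ Hassan: 08:00–09:45, 13:15–14:15.
Thandi ∩ Hassan ∩ Carlos: 08:00–08:55, 13:45–13:55.
Common window lengths: 55, 10 min; longest is 55.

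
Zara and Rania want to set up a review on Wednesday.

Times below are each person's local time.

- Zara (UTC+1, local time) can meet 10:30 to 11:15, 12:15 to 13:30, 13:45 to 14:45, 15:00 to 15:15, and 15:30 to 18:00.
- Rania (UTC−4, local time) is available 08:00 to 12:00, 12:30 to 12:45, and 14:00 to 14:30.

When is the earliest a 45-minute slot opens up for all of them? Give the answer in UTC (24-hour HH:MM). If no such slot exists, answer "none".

Zara → UTC: 09:30–10:15, 11:15–12:30, 12:45–13:45, 14:00–14:15, 14:30–17:00.
Rania → UTC: 12:00–16:00, 16:30–16:45, 18:00–18:30.
Zara ∩ Rania: 12:00–12:30, 12:45–13:45, 14:00–14:15, 14:30–16:00, 16:30–16:45.
Windows ≥ 45 min: 12:45–13:45, 14:30–16:00.
Earliest such window starts at 12:45.

12:45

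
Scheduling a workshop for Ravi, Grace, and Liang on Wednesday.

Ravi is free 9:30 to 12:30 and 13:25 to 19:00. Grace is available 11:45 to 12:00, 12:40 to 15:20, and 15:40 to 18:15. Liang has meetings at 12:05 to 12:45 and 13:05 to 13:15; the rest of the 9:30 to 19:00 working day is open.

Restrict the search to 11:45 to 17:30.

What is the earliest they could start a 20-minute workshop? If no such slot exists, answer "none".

Liang free within 09:30–19:00: 09:30–12:05, 12:45–13:05, 13:15–19:00.
Ravi ∩ Grace: 11:45–12:00, 13:25–15:20, 15:40–18:15.
Ravi ∩ Grace ∩ Liang: 11:45–12:00, 13:25–15:20, 15:40–18:15.
Restricted to 11:45–17:30: 11:45–12:00, 13:25–15:20, 15:40–17:30.
Windows ≥ 20 min: 13:25–15:20, 15:40–17:30.
Earliest such window starts at 13:25.

13:25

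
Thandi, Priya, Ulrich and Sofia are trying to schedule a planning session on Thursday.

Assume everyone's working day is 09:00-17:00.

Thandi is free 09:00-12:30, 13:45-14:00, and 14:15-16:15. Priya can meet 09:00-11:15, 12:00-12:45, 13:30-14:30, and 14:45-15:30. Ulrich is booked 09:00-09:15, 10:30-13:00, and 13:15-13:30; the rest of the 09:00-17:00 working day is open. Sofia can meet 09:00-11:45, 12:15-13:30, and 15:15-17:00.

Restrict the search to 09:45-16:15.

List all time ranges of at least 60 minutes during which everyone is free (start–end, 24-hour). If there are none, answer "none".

Ulrich free within 09:00–17:00: 09:15–10:30, 13:00–13:15, 13:30–17:00.
Thandi ∩ Priya: 09:00–11:15, 12:00–12:30, 13:45–14:00, 14:15–14:30, 14:45–15:30.
Thandi ∩ Priya ∩ Ulrich: 09:15–10:30, 13:45–14:00, 14:15–14:30, 14:45–15:30.
Thandi ∩ Priya ∩ Ulrich ∩ Sofia: 09:15–10:30, 15:15–15:30.
Restricted to 09:45–16:15: 09:45–10:30, 15:15–15:30.
Windows ≥ 60 min: (none).

none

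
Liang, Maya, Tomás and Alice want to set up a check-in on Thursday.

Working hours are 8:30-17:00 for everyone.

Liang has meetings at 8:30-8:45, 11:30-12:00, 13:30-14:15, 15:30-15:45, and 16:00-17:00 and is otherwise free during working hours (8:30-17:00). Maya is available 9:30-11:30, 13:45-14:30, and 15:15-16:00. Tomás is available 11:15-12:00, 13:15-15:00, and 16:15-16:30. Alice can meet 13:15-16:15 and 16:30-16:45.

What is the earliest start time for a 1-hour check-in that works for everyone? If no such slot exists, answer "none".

Liang free within 08:30–17:00: 08:45–11:30, 12:00–13:30, 14:15–15:30, 15:45–16:00.
Liang ∩ Maya: 09:30–11:30, 14:15–14:30, 15:15–15:30, 15:45–16:00.
Liang ∩ Maya ∩ Tomás: 11:15–11:30, 14:15–14:30.
Liang ∩ Maya ∩ Tomás ∩ Alice: 14:15–14:30.
Windows ≥ 60 min: (none).

none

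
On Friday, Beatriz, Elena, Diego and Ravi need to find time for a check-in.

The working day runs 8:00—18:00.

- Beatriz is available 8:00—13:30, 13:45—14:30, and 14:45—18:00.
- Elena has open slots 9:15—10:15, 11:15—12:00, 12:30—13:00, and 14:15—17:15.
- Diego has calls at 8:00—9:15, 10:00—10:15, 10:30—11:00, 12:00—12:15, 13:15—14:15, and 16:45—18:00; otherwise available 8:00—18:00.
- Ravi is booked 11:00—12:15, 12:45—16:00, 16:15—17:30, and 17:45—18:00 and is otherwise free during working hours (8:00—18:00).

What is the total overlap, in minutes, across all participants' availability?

Diego free within 08:00–18:00: 09:15–10:00, 10:15–10:30, 11:00–12:00, 12:15–13:15, 14:15–16:45.
Ravi free within 08:00–18:00: 08:00–11:00, 12:15–12:45, 16:00–16:15, 17:30–17:45.
Beatriz ∩ Elena: 09:15–10:15, 11:15–12:00, 12:30–13:00, 14:15–14:30, 14:45–17:15.
Beatriz ∩ Elena ∩ Diego: 09:15–10:00, 11:15–12:00, 12:30–13:00, 14:15–14:30, 14:45–16:45.
Beatriz ∩ Elena ∩ Diego ∩ Ravi: 09:15–10:00, 12:30–12:45, 16:00–16:15.
Total common minutes: 45 + 15 + 15 = 75.

75 minutes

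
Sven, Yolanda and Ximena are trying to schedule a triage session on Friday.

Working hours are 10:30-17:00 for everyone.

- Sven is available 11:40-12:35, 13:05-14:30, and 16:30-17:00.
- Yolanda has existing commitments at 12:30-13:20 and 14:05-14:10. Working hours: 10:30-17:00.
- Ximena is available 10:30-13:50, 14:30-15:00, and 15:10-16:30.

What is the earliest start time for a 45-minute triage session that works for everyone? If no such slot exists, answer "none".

11:40

Yolanda free within 10:30–17:00: 10:30–12:30, 13:20–14:05, 14:10–17:00.
Sven ∩ Yolanda: 11:40–12:30, 13:20–14:05, 14:10–14:30, 16:30–17:00.
Sven ∩ Yolanda ∩ Ximena: 11:40–12:30, 13:20–13:50.
Windows ≥ 45 min: 11:40–12:30.
Earliest such window starts at 11:40.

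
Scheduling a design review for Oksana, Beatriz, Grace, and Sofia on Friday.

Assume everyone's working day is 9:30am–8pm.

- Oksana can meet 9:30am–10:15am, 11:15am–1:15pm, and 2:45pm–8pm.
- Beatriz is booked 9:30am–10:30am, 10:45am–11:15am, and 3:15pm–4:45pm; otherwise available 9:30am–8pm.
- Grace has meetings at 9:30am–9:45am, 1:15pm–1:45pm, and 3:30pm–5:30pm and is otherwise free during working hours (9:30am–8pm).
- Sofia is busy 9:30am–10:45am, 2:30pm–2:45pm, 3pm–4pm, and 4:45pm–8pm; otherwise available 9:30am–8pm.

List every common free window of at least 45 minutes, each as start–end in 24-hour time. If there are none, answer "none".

11:15–13:15

Beatriz free within 09:30–20:00: 10:30–10:45, 11:15–15:15, 16:45–20:00.
Grace free within 09:30–20:00: 09:45–13:15, 13:45–15:30, 17:30–20:00.
Sofia free within 09:30–20:00: 10:45–14:30, 14:45–15:00, 16:00–16:45.
Oksana ∩ Beatriz: 11:15–13:15, 14:45–15:15, 16:45–20:00.
Oksana ∩ Beatriz ∩ Grace: 11:15–13:15, 14:45–15:15, 17:30–20:00.
Oksana ∩ Beatriz ∩ Grace ∩ Sofia: 11:15–13:15, 14:45–15:00.
Windows ≥ 45 min: 11:15–13:15.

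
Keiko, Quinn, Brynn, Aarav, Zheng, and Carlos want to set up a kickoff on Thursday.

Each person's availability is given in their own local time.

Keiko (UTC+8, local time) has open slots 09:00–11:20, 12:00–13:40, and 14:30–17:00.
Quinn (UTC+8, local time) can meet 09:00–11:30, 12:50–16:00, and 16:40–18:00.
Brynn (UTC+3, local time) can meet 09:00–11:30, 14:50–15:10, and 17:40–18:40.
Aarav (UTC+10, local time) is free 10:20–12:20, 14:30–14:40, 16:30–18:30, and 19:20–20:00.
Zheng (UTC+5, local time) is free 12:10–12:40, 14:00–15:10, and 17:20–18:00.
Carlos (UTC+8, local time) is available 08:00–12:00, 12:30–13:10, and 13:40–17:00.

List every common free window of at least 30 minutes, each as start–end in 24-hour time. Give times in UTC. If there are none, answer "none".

Keiko → UTC: 01:00–03:20, 04:00–05:40, 06:30–09:00.
Quinn → UTC: 01:00–03:30, 04:50–08:00, 08:40–10:00.
Brynn → UTC: 06:00–08:30, 11:50–12:10, 14:40–15:40.
Aarav → UTC: 00:20–02:20, 04:30–04:40, 06:30–08:30, 09:20–10:00.
Zheng → UTC: 07:10–07:40, 09:00–10:10, 12:20–13:00.
Carlos → UTC: 00:00–04:00, 04:30–05:10, 05:40–09:00.
Keiko ∩ Quinn: 01:00–03:20, 04:50–05:40, 06:30–08:00, 08:40–09:00.
Keiko ∩ Quinn ∩ Brynn: 06:30–08:00.
Keiko ∩ Quinn ∩ Brynn ∩ Aarav: 06:30–08:00.
Keiko ∩ Quinn ∩ Brynn ∩ Aarav ∩ Zheng: 07:10–07:40.
Keiko ∩ Quinn ∩ Brynn ∩ Aarav ∩ Zheng ∩ Carlos: 07:10–07:40.
Windows ≥ 30 min: 07:10–07:40.

07:10–07:40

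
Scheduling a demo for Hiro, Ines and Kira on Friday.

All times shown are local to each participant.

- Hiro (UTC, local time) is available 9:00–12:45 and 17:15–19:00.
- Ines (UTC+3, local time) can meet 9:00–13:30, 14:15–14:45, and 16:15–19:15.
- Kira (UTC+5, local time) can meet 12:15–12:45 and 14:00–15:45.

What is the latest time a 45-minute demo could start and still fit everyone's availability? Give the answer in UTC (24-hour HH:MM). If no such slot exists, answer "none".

Hiro → UTC: 09:00–12:45, 17:15–19:00.
Ines → UTC: 06:00–10:30, 11:15–11:45, 13:15–16:15.
Kira → UTC: 07:15–07:45, 09:00–10:45.
Hiro ∩ Ines: 09:00–10:30, 11:15–11:45.
Hiro ∩ Ines ∩ Kira: 09:00–10:30.
Windows ≥ 45 min: 09:00–10:30.
Latest start in the last window 09:00–10:30 is 10:30 − 45 min = 09:45.

09:45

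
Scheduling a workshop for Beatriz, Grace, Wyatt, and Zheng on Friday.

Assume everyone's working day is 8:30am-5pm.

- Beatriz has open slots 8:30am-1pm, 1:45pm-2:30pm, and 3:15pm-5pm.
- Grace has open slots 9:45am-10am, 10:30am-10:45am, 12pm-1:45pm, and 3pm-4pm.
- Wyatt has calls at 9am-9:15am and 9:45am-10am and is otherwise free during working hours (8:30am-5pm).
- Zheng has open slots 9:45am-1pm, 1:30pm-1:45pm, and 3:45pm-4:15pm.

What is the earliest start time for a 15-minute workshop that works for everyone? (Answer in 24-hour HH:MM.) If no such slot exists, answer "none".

Wyatt free within 08:30–17:00: 08:30–09:00, 09:15–09:45, 10:00–17:00.
Beatriz ∩ Grace: 09:45–10:00, 10:30–10:45, 12:00–13:00, 15:15–16:00.
Beatriz ∩ Grace ∩ Wyatt: 10:30–10:45, 12:00–13:00, 15:15–16:00.
Beatriz ∩ Grace ∩ Wyatt ∩ Zheng: 10:30–10:45, 12:00–13:00, 15:45–16:00.
Windows ≥ 15 min: 10:30–10:45, 12:00–13:00, 15:45–16:00.
Earliest such window starts at 10:30.

10:30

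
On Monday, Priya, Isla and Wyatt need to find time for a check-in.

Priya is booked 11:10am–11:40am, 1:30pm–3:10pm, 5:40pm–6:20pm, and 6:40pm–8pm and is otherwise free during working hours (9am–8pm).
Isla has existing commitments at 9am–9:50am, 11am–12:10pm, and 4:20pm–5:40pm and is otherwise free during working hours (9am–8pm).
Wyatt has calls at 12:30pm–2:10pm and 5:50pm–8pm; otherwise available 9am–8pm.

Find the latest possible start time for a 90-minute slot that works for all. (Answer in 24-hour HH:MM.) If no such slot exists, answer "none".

none

Priya free within 09:00–20:00: 09:00–11:10, 11:40–13:30, 15:10–17:40, 18:20–18:40.
Isla free within 09:00–20:00: 09:50–11:00, 12:10–16:20, 17:40–20:00.
Wyatt free within 09:00–20:00: 09:00–12:30, 14:10–17:50.
Priya ∩ Isla: 09:50–11:00, 12:10–13:30, 15:10–16:20, 18:20–18:40.
Priya ∩ Isla ∩ Wyatt: 09:50–11:00, 12:10–12:30, 15:10–16:20.
Windows ≥ 90 min: (none).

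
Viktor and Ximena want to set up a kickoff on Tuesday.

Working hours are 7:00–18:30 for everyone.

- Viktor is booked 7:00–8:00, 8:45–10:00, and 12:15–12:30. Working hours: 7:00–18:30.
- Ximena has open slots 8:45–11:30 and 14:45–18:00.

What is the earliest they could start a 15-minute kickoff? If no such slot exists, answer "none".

Viktor free within 07:00–18:30: 08:00–08:45, 10:00–12:15, 12:30–18:30.
Viktor ∩ Ximena: 10:00–11:30, 14:45–18:00.
Windows ≥ 15 min: 10:00–11:30, 14:45–18:00.
Earliest such window starts at 10:00.

10:00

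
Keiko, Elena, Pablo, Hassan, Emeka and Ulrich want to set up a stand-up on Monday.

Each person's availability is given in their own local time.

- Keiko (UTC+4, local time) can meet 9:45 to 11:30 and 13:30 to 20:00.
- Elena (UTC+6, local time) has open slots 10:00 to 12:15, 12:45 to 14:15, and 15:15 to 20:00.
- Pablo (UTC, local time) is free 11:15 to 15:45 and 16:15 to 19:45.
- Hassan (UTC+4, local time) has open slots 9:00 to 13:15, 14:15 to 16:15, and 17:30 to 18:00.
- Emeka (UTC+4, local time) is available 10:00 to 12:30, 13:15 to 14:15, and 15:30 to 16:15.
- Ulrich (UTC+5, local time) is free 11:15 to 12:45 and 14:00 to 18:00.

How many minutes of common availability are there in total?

45 minutes

Keiko → UTC: 05:45–07:30, 09:30–16:00.
Elena → UTC: 04:00–06:15, 06:45–08:15, 09:15–14:00.
Pablo → UTC: 11:15–15:45, 16:15–19:45.
Hassan → UTC: 05:00–09:15, 10:15–12:15, 13:30–14:00.
Emeka → UTC: 06:00–08:30, 09:15–10:15, 11:30–12:15.
Ulrich → UTC: 06:15–07:45, 09:00–13:00.
Keiko ∩ Elena: 05:45–06:15, 06:45–07:30, 09:30–14:00.
Keiko ∩ Elena ∩ Pablo: 11:15–14:00.
Keiko ∩ Elena ∩ Pablo ∩ Hassan: 11:15–12:15, 13:30–14:00.
Keiko ∩ Elena ∩ Pablo ∩ Hassan ∩ Emeka: 11:30–12:15.
Keiko ∩ Elena ∩ Pablo ∩ Hassan ∩ Emeka ∩ Ulrich: 11:30–12:15.
Total common minutes: 45.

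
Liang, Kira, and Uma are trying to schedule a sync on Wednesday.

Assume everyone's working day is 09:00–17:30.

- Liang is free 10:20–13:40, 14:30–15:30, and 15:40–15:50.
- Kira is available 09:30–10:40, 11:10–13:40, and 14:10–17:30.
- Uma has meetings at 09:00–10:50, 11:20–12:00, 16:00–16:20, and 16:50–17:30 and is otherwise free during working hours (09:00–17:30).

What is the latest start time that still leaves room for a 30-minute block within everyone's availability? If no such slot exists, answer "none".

15:00

Uma free within 09:00–17:30: 10:50–11:20, 12:00–16:00, 16:20–16:50.
Liang ∩ Kira: 10:20–10:40, 11:10–13:40, 14:30–15:30, 15:40–15:50.
Liang ∩ Kira ∩ Uma: 11:10–11:20, 12:00–13:40, 14:30–15:30, 15:40–15:50.
Windows ≥ 30 min: 12:00–13:40, 14:30–15:30.
Latest start in the last window 14:30–15:30 is 15:30 − 30 min = 15:00.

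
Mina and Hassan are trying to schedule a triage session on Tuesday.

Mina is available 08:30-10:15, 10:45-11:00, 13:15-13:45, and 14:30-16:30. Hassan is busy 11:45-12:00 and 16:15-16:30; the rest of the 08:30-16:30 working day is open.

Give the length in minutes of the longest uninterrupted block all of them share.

105 minutes

Hassan free within 08:30–16:30: 08:30–11:45, 12:00–16:15.
Mina ∩ Hassan: 08:30–10:15, 10:45–11:00, 13:15–13:45, 14:30–16:15.
Common window lengths: 105, 15, 30, 105 min; longest is 105.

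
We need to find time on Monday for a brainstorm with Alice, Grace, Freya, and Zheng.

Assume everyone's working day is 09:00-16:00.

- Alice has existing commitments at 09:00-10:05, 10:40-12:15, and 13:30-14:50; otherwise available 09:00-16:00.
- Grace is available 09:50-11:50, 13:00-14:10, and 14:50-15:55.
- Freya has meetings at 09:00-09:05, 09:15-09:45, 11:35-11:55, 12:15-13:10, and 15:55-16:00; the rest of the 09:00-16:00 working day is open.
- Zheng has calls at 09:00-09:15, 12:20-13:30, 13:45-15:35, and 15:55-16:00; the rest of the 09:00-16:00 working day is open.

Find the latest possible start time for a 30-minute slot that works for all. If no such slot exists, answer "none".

10:10

Alice free within 09:00–16:00: 10:05–10:40, 12:15–13:30, 14:50–16:00.
Freya free within 09:00–16:00: 09:05–09:15, 09:45–11:35, 11:55–12:15, 13:10–15:55.
Zheng free within 09:00–16:00: 09:15–12:20, 13:30–13:45, 15:35–15:55.
Alice ∩ Grace: 10:05–10:40, 13:00–13:30, 14:50–15:55.
Alice ∩ Grace ∩ Freya: 10:05–10:40, 13:10–13:30, 14:50–15:55.
Alice ∩ Grace ∩ Freya ∩ Zheng: 10:05–10:40, 15:35–15:55.
Windows ≥ 30 min: 10:05–10:40.
Latest start in the last window 10:05–10:40 is 10:40 − 30 min = 10:10.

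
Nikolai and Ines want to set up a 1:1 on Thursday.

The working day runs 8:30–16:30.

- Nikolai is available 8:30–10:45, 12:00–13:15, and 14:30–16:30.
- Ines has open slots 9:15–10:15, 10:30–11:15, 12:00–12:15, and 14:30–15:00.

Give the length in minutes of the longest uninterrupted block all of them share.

Nikolai ∩ Ines: 09:15–10:15, 10:30–10:45, 12:00–12:15, 14:30–15:00.
Common window lengths: 60, 15, 15, 30 min; longest is 60.

60 minutes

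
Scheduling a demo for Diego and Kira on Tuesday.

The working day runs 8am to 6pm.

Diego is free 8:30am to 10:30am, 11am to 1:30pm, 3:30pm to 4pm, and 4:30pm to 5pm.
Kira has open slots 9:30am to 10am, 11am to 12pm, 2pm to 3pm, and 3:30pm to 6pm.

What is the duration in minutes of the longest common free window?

60 minutes

Diego ∩ Kira: 09:30–10:00, 11:00–12:00, 15:30–16:00, 16:30–17:00.
Common window lengths: 30, 60, 30, 30 min; longest is 60.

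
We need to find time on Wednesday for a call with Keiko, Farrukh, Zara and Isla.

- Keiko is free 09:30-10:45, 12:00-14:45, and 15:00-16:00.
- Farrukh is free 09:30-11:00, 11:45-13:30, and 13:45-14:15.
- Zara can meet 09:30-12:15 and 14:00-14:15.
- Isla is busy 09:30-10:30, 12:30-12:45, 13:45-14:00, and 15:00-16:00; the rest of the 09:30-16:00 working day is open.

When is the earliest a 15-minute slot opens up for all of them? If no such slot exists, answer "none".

Isla free within 09:30–16:00: 10:30–12:30, 12:45–13:45, 14:00–15:00.
Keiko ∩ Farrukh: 09:30–10:45, 12:00–13:30, 13:45–14:15.
Keiko ∩ Farrukh ∩ Zara: 09:30–10:45, 12:00–12:15, 14:00–14:15.
Keiko ∩ Farrukh ∩ Zara ∩ Isla: 10:30–10:45, 12:00–12:15, 14:00–14:15.
Windows ≥ 15 min: 10:30–10:45, 12:00–12:15, 14:00–14:15.
Earliest such window starts at 10:30.

10:30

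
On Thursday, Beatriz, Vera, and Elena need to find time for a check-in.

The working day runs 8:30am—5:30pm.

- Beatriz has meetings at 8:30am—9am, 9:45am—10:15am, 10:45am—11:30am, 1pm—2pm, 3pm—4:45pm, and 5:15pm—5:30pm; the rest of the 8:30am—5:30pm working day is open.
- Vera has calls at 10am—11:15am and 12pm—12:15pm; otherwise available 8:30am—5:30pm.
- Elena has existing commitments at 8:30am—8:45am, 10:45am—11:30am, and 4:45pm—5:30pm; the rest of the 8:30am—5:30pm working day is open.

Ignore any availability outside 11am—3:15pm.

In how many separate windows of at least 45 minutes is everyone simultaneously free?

2

Beatriz free within 08:30–17:30: 09:00–09:45, 10:15–10:45, 11:30–13:00, 14:00–15:00, 16:45–17:15.
Vera free within 08:30–17:30: 08:30–10:00, 11:15–12:00, 12:15–17:30.
Elena free within 08:30–17:30: 08:45–10:45, 11:30–16:45.
Beatriz ∩ Vera: 09:00–09:45, 11:30–12:00, 12:15–13:00, 14:00–15:00, 16:45–17:15.
Beatriz ∩ Vera ∩ Elena: 09:00–09:45, 11:30–12:00, 12:15–13:00, 14:00–15:00.
Restricted to 11:00–15:15: 11:30–12:00, 12:15–13:00, 14:00–15:00.
Windows ≥ 45 min: 12:15–13:00, 14:00–15:00.
That's 2 windows.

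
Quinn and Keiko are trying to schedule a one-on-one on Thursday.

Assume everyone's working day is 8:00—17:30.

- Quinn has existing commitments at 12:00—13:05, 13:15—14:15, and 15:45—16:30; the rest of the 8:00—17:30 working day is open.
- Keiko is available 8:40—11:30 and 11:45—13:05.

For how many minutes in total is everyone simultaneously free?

185 minutes

Quinn free within 08:00–17:30: 08:00–12:00, 13:05–13:15, 14:15–15:45, 16:30–17:30.
Quinn ∩ Keiko: 08:40–11:30, 11:45–12:00.
Total common minutes: 170 + 15 = 185.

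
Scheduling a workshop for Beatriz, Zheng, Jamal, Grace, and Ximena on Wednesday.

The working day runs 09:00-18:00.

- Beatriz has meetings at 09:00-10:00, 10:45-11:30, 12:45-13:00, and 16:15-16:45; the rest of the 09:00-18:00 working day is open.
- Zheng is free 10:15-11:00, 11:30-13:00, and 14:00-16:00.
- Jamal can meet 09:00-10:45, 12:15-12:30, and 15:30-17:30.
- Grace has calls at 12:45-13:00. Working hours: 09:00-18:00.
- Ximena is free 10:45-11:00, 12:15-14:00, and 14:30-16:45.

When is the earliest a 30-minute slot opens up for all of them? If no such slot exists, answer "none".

Beatriz free within 09:00–18:00: 10:00–10:45, 11:30–12:45, 13:00–16:15, 16:45–18:00.
Grace free within 09:00–18:00: 09:00–12:45, 13:00–18:00.
Beatriz ∩ Zheng: 10:15–10:45, 11:30–12:45, 14:00–16:00.
Beatriz ∩ Zheng ∩ Jamal: 10:15–10:45, 12:15–12:30, 15:30–16:00.
Beatriz ∩ Zheng ∩ Jamal ∩ Grace: 10:15–10:45, 12:15–12:30, 15:30–16:00.
Beatriz ∩ Zheng ∩ Jamal ∩ Grace ∩ Ximena: 12:15–12:30, 15:30–16:00.
Windows ≥ 30 min: 15:30–16:00.
Earliest such window starts at 15:30.

15:30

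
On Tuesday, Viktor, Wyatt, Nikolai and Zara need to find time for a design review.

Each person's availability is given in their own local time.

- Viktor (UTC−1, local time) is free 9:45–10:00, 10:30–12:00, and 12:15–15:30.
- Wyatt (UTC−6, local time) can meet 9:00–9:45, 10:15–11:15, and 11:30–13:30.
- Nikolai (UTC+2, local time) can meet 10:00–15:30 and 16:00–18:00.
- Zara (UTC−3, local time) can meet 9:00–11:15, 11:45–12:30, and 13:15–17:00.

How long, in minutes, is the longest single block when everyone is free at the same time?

Viktor → UTC: 10:45–11:00, 11:30–13:00, 13:15–16:30.
Wyatt → UTC: 15:00–15:45, 16:15–17:15, 17:30–19:30.
Nikolai → UTC: 08:00–13:30, 14:00–16:00.
Zara → UTC: 12:00–14:15, 14:45–15:30, 16:15–20:00.
Viktor ∩ Wyatt: 15:00–15:45, 16:15–16:30.
Viktor ∩ Wyatt ∩ Nikolai: 15:00–15:45.
Viktor ∩ Wyatt ∩ Nikolai ∩ Zara: 15:00–15:30.
Single common window of 30 minutes.

30 minutes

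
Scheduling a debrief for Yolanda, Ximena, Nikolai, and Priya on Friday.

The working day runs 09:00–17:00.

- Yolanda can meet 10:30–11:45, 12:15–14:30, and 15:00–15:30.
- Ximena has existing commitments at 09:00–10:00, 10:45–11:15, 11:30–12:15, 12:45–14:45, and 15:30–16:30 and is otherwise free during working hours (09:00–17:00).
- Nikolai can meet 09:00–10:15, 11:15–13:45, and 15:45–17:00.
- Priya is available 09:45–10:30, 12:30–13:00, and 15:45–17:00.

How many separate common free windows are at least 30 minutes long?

0

Ximena free within 09:00–17:00: 10:00–10:45, 11:15–11:30, 12:15–12:45, 14:45–15:30, 16:30–17:00.
Yolanda ∩ Ximena: 10:30–10:45, 11:15–11:30, 12:15–12:45, 15:00–15:30.
Yolanda ∩ Ximena ∩ Nikolai: 11:15–11:30, 12:15–12:45.
Yolanda ∩ Ximena ∩ Nikolai ∩ Priya: 12:30–12:45.
Windows ≥ 30 min: (none).
That's 0 windows.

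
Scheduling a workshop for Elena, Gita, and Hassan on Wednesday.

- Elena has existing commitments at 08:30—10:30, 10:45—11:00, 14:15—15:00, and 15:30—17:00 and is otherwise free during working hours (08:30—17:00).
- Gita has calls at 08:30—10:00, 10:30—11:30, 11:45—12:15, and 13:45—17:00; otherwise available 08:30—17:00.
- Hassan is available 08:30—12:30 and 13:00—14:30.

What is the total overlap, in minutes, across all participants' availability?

75 minutes

Elena free within 08:30–17:00: 10:30–10:45, 11:00–14:15, 15:00–15:30.
Gita free within 08:30–17:00: 10:00–10:30, 11:30–11:45, 12:15–13:45.
Elena ∩ Gita: 11:30–11:45, 12:15–13:45.
Elena ∩ Gita ∩ Hassan: 11:30–11:45, 12:15–12:30, 13:00–13:45.
Total common minutes: 15 + 15 + 45 = 75.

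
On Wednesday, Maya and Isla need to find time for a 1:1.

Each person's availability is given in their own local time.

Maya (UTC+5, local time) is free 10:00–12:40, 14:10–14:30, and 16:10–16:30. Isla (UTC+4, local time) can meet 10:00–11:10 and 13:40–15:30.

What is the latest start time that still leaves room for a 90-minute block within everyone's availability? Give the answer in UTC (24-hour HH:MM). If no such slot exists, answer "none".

Maya → UTC: 05:00–07:40, 09:10–09:30, 11:10–11:30.
Isla → UTC: 06:00–07:10, 09:40–11:30.
Maya ∩ Isla: 06:00–07:10, 11:10–11:30.
Windows ≥ 90 min: (none).

none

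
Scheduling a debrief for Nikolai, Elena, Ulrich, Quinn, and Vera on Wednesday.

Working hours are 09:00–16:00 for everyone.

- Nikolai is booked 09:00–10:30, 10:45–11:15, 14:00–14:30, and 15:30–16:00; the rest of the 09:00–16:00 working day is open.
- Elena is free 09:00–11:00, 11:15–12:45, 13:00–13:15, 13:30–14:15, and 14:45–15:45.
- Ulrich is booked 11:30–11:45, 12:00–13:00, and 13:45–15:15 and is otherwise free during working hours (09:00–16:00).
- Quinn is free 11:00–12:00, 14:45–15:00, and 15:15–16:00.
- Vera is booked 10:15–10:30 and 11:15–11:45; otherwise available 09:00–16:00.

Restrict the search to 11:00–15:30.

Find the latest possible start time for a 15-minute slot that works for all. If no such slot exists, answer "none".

Nikolai free within 09:00–16:00: 10:30–10:45, 11:15–14:00, 14:30–15:30.
Ulrich free within 09:00–16:00: 09:00–11:30, 11:45–12:00, 13:00–13:45, 15:15–16:00.
Vera free within 09:00–16:00: 09:00–10:15, 10:30–11:15, 11:45–16:00.
Nikolai ∩ Elena: 10:30–10:45, 11:15–12:45, 13:00–13:15, 13:30–14:00, 14:45–15:30.
Nikolai ∩ Elena ∩ Ulrich: 10:30–10:45, 11:15–11:30, 11:45–12:00, 13:00–13:15, 13:30–13:45, 15:15–15:30.
Nikolai ∩ Elena ∩ Ulrich ∩ Quinn: 11:15–11:30, 11:45–12:00, 15:15–15:30.
Nikolai ∩ Elena ∩ Ulrich ∩ Quinn ∩ Vera: 11:45–12:00, 15:15–15:30.
Restricted to 11:00–15:30: 11:45–12:00, 15:15–15:30.
Windows ≥ 15 min: 11:45–12:00, 15:15–15:30.
Latest start in the last window 15:15–15:30 is 15:30 − 15 min = 15:15.

15:15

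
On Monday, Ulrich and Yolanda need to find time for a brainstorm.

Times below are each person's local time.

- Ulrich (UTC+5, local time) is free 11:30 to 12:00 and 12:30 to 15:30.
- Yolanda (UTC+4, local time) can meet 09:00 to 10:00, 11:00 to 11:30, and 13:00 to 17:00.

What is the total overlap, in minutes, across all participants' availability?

90 minutes

Ulrich → UTC: 06:30–07:00, 07:30–10:30.
Yolanda → UTC: 05:00–06:00, 07:00–07:30, 09:00–13:00.
Ulrich ∩ Yolanda: 09:00–10:30.
Total common minutes: 90.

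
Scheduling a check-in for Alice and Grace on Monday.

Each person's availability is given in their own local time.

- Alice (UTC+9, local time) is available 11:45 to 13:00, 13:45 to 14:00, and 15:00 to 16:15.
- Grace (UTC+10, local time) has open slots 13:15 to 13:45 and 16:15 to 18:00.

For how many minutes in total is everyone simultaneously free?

90 minutes

Alice → UTC: 02:45–04:00, 04:45–05:00, 06:00–07:15.
Grace → UTC: 03:15–03:45, 06:15–08:00.
Alice ∩ Grace: 03:15–03:45, 06:15–07:15.
Total common minutes: 30 + 60 = 90.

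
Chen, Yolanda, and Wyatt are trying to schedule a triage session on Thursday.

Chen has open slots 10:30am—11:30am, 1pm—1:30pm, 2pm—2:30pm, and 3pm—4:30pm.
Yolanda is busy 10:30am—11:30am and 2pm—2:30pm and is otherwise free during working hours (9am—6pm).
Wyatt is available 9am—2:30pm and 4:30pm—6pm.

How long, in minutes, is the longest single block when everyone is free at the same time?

30 minutes

Yolanda free within 09:00–18:00: 09:00–10:30, 11:30–14:00, 14:30–18:00.
Chen ∩ Yolanda: 13:00–13:30, 15:00–16:30.
Chen ∩ Yolanda ∩ Wyatt: 13:00–13:30.
Single common window of 30 minutes.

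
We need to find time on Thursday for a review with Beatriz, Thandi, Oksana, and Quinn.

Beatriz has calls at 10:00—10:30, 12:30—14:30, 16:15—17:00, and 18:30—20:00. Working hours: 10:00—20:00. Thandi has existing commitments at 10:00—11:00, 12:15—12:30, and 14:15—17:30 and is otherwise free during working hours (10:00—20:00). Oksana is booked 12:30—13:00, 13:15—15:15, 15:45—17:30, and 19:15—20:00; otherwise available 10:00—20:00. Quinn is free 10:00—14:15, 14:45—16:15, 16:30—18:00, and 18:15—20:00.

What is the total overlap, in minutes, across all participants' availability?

Beatriz free within 10:00–20:00: 10:30–12:30, 14:30–16:15, 17:00–18:30.
Thandi free within 10:00–20:00: 11:00–12:15, 12:30–14:15, 17:30–20:00.
Oksana free within 10:00–20:00: 10:00–12:30, 13:00–13:15, 15:15–15:45, 17:30–19:15.
Beatriz ∩ Thandi: 11:00–12:15, 17:30–18:30.
Beatriz ∩ Thandi ∩ Oksana: 11:00–12:15, 17:30–18:30.
Beatriz ∩ Thandi ∩ Oksana ∩ Quinn: 11:00–12:15, 17:30–18:00, 18:15–18:30.
Total common minutes: 75 + 30 + 15 = 120.

120 minutes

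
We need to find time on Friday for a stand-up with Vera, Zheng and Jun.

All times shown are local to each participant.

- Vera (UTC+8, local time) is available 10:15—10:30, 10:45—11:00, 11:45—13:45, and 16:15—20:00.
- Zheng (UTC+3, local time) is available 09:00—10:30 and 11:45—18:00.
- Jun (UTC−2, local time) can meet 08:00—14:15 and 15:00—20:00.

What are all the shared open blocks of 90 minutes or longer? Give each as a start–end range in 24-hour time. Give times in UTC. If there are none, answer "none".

Vera → UTC: 02:15–02:30, 02:45–03:00, 03:45–05:45, 08:15–12:00.
Zheng → UTC: 06:00–07:30, 08:45–15:00.
Jun → UTC: 10:00–16:15, 17:00–22:00.
Vera ∩ Zheng: 08:45–12:00.
Vera ∩ Zheng ∩ Jun: 10:00–12:00.
Windows ≥ 90 min: 10:00–12:00.

10:00–12:00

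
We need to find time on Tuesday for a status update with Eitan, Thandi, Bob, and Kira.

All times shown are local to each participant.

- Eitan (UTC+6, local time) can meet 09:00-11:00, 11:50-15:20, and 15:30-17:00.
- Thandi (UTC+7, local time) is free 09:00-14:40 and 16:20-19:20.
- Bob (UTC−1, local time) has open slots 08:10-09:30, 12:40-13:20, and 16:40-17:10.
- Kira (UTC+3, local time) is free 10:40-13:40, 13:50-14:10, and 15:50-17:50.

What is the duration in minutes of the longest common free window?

Eitan → UTC: 03:00–05:00, 05:50–09:20, 09:30–11:00.
Thandi → UTC: 02:00–07:40, 09:20–12:20.
Bob → UTC: 09:10–10:30, 13:40–14:20, 17:40–18:10.
Kira → UTC: 07:40–10:40, 10:50–11:10, 12:50–14:50.
Eitan ∩ Thandi: 03:00–05:00, 05:50–07:40, 09:30–11:00.
Eitan ∩ Thandi ∩ Bob: 09:30–10:30.
Eitan ∩ Thandi ∩ Bob ∩ Kira: 09:30–10:30.
Single common window of 60 minutes.

60 minutes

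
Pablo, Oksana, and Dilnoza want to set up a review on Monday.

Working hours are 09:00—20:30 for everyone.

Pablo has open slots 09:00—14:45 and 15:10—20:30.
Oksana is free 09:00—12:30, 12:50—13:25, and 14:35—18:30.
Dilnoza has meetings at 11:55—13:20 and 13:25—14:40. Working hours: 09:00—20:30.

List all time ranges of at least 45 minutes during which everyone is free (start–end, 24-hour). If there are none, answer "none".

Dilnoza free within 09:00–20:30: 09:00–11:55, 13:20–13:25, 14:40–20:30.
Pablo ∩ Oksana: 09:00–12:30, 12:50–13:25, 14:35–14:45, 15:10–18:30.
Pablo ∩ Oksana ∩ Dilnoza: 09:00–11:55, 13:20–13:25, 14:40–14:45, 15:10–18:30.
Windows ≥ 45 min: 09:00–11:55, 15:10–18:30.

09:00–11:55, 15:10–18:30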